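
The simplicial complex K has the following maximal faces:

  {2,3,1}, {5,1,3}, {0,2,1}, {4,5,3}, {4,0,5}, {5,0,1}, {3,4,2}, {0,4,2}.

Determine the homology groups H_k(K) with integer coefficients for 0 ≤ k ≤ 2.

H_0 = Z,  H_1 = 0,  H_2 = Z.

Fix the vertex order 0 < 1 < 2 < 3 < 4 < 5 and write every simplex with vertices in increasing order. Then dim K = 2 and the simplices of K are:

  0-simplices (6): [0], [1], [2], [3], [4], [5]
  1-simplices (12): [0,1], [0,2], [0,4], [0,5], [1,2], [1,3], [1,5], [2,3], [2,4], [3,4], [3,5], [4,5]
  2-simplices (8): [0,1,2], [0,1,5], [0,2,4], [0,4,5], [1,2,3], [1,3,5], [2,3,4], [3,4,5]

giving chain groups C_0 ≅ Z^6, C_1 ≅ Z^12, C_2 ≅ Z^8.

The boundary map ∂_1: C_1 → C_0 maps an edge to its endpoints' difference, ∂[p,q] = q − p.
This gives a 6×12 integer matrix of rank 5; reducing to Smith normal form yields diagonal entries (1,1,1,1,1).

∂_2: C_2 → C_1 sends each 2-simplex [p,q,r] to [q,r] − [p,r] + [p,q]. For instance
  ∂[0,1,5] = [1,5] − [0,5] + [0,1],
  ∂[0,2,4] = [2,4] − [0,4] + [0,2].
This gives a 12×8 integer matrix of rank 7; reducing to Smith normal form yields diagonal entries (1,1,1,1,1,1,1).

From H_k ≅ ker(∂_k) / im(∂_{k+1}) we obtain:

  H_0: rank C_0 − rank ∂_1 = 6 − 5 = 1, and the invariant factors of ∂_1 are all 1, so H_0 = Z.
  H_1: rank ker ∂_1 − rank ∂_2 = (12 − 5) − 7 = 0, and the invariant factors of ∂_2 are all 1, so H_1 = 0.
  H_2: rank ker ∂_2 − rank ∂_3 = (8 − 7) − 0 = 1, and there is no ∂_3, so H_2 = Z.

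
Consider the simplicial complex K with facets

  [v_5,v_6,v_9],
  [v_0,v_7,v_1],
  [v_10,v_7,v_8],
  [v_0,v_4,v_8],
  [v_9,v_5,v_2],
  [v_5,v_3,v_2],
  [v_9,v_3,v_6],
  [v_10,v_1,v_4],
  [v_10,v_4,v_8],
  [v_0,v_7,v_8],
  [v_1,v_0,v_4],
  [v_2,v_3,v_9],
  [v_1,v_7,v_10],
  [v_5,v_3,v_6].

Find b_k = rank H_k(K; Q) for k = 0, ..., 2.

b_0 = 2, b_1 = 0, b_2 = 2.

We work with the vertex ordering v_0 < v_1 < v_2 < v_3 < v_4 < v_5 < v_6 < v_7 < v_8 < v_9 < v_10. The simplices of K, each written with vertices in increasing order, are:

  0-simplices (11): [v_0], [v_1], [v_2], [v_3], [v_4], [v_5], [v_6], [v_7], [v_8], [v_9], [v_10]
  1-simplices (21): (21 of them)
  2-simplices (14): (14 of them)

so the chain groups are C_0 ≅ Z^11, C_1 ≅ Z^21, C_2 ≅ Z^14.

The boundary map ∂_1: C_1 → C_0 sends each edge [p,q] (with p < q) to q − p. For instance
  ∂[v_5,v_6] = [v_6] − [v_5].
The 11×21 boundary matrix has rank 9 and Smith normal form diag(1,1,1,1,1,1,1,1,1).

∂_2: C_2 → C_1 sends each 2-simplex [p,q,r] to [q,r] − [p,r] + [p,q]. For instance
  ∂[v_3,v_6,v_9] = [v_6,v_9] − [v_3,v_9] + [v_3,v_6],
  ∂[v_0,v_1,v_7] = [v_1,v_7] − [v_0,v_7] + [v_0,v_1].
This gives a 21×14 integer matrix of rank 12; reducing to Smith normal form yields diagonal entries (1,1,1,1,1,1,1,1,1,1,1,1).

Now H_k = ker ∂_k / im ∂_{k+1}, so:

  H_0: rank C_0 − rank ∂_1 = 11 − 9 = 2, and the invariant factors of ∂_1 are all 1, so H_0 ≅ Z^2.
  H_1: rank ker ∂_1 − rank ∂_2 = (21 − 9) − 12 = 0, and the invariant factors of ∂_2 are all 1, so H_1 ≅ 0.
  H_2: rank ker ∂_2 − rank ∂_3 = (14 − 12) − 0 = 2, and there is no ∂_3, so H_2 ≅ Z^2.

(K is a triangulation of the disjoint union of the 2-sphere S^2 and the 2-sphere S^2.)

Hence the Betti numbers are b_0 = 2, b_1 = 0, b_2 = 2.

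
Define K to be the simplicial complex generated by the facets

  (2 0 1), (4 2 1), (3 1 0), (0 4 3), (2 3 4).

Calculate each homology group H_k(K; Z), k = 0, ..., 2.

H_0 = Z,  H_1 = Z,  H_2 = 0.

We work with the vertex ordering 0 < 1 < 2 < 3 < 4. The simplices of K, each written with vertices in increasing order, are:

  0-simplices (5): [0], [1], [2], [3], [4]
  1-simplices (10): [0,1], [0,2], [0,3], [0,4], [1,2], [1,3], [1,4], [2,3], [2,4], [3,4]
  2-simplices (5): [0,1,2], [0,1,3], [0,3,4], [1,2,4], [2,3,4]

Hence C_0 ≅ Z^5, C_1 ≅ Z^10, C_2 ≅ Z^5.

The boundary map ∂_1: C_1 → C_0 sends each edge [p,q] (with p < q) to q − p.
The resulting 5×10 matrix has rank 4, and its Smith normal form has invariant factors (1,1,1,1).

∂_2: C_2 → C_1 maps a triangle to the signed sum of its edges. For instance
  ∂[2,3,4] = [3,4] − [2,4] + [2,3],
  ∂[1,2,4] = [2,4] − [1,4] + [1,2].
The 10×5 boundary matrix has rank 5 and Smith normal form diag(1,1,1,1,1).

From H_k ≅ ker(∂_k) / im(∂_{k+1}) we obtain:

  H_0: rank C_0 − rank ∂_1 = 5 − 4 = 1, and the invariant factors of ∂_1 are all 1, so H_0 = Z.
  H_1: rank ker ∂_1 − rank ∂_2 = (10 − 4) − 5 = 1, and the invariant factors of ∂_2 are all 1, so H_1 = Z.
  H_2: rank ker ∂_2 − rank ∂_3 = (5 − 5) − 0 = 0, and there is no ∂_3, so H_2 = 0.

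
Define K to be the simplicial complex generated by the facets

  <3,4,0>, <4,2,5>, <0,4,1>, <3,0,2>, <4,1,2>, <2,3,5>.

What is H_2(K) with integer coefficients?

H_2 = 0.

Order the vertices as 0 < 1 < 2 < 3 < 4 < 5. Listing each simplex with vertices in this order, K has dimension 2 with simplices:

  0-simplices (6): [0], [1], [2], [3], [4], [5]
  1-simplices (12): [0,1], [0,2], [0,3], [0,4], [1,2], [1,4], [2,3], [2,4], [2,5], [3,4], [3,5], [4,5]
  2-simplices (6): [0,1,4], [0,2,3], [0,3,4], [1,2,4], [2,3,5], [2,4,5]

so the chain groups are C_0 ≅ Z^6, C_1 ≅ Z^12, C_2 ≅ Z^6.

The boundary map ∂_1: C_1 → C_0 is given by ∂[p,q] = [q] − [p].
As a 6×12 matrix over Z this has rank 5, with invariant factors (1,1,1,1,1).

∂_2: C_2 → C_1 sends each 2-simplex [p,q,r] to [q,r] − [p,r] + [p,q]. For instance
  ∂[0,3,4] = [3,4] − [0,4] + [0,3],
  ∂[2,4,5] = [4,5] − [2,5] + [2,4].
This gives a 12×6 integer matrix of rank 6; reducing to Smith normal form yields diagonal entries (1,1,1,1,1,1).

Reading off H_k = ker ∂_k / im ∂_{k+1}:

  H_2: rank ker ∂_2 − rank ∂_3 = (6 − 6) − 0 = 0, and there is no ∂_3, so H_2 = 0.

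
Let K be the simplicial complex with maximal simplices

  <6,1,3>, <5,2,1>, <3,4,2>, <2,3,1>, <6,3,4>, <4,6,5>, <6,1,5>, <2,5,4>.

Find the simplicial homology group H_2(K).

Order the vertices as 1 < 2 < 3 < 4 < 5 < 6. Listing each simplex with vertices in this order, K has dimension 2 with simplices:

  0-simplices (6): [1], [2], [3], [4], [5], [6]
  1-simplices (12): [1,2], [1,3], [1,5], [1,6], [2,3], [2,4], [2,5], [3,4], [3,6], [4,5], [4,6], [5,6]
  2-simplices (8): [1,2,3], [1,2,5], [1,3,6], [1,5,6], [2,3,4], [2,4,5], [3,4,6], [4,5,6]

so the chain groups are C_0 ≅ Z^6, C_1 ≅ Z^12, C_2 ≅ Z^8.

The boundary map ∂_1: C_1 → C_0 sends each edge [p,q] (with p < q) to q − p. For instance
  ∂[5,6] = [6] − [5].
This gives a 6×12 integer matrix of rank 5; reducing to Smith normal form yields diagonal entries (1,1,1,1,1).

The boundary map ∂_2: C_2 → C_1 sends each 2-simplex [p,q,r] to [q,r] − [p,r] + [p,q]. For instance
  ∂[3,4,6] = [4,6] − [3,6] + [3,4],
  ∂[1,5,6] = [5,6] − [1,6] + [1,5].
This gives a 12×8 integer matrix of rank 7; reducing to Smith normal form yields diagonal entries (1,1,1,1,1,1,1).

Now H_k = ker ∂_k / im ∂_{k+1}, so:

  H_2: rank ker ∂_2 − rank ∂_3 = (8 − 7) − 0 = 1, and there is no ∂_3, so H_2 = Z.

H_2 ≅ Z.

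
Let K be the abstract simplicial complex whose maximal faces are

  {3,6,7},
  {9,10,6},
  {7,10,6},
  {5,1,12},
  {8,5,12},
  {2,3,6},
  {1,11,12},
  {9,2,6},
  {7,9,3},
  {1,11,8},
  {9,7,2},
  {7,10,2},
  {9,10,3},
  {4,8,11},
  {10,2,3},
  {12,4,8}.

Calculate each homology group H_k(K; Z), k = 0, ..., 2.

H_0 = Z^2,  H_1 = Z ⊕ Z/2Z,  H_2 = 0.

We work with the vertex ordering 1 < 2 < 3 < 4 < 5 < 6 < 7 < 8 < 9 < 10 < 11 < 12. The simplices of K, each written with vertices in increasing order, are:

  0-simplices (12): [1], [2], [3], [4], [5], [6], [7], [8], [9], [10], [11], [12]
  1-simplices (27): (27 of them)
  2-simplices (16): [1,5,12], [1,8,11], [1,11,12], [2,3,6], [2,3,10], [2,6,9], [2,7,9], [2,7,10], [3,6,7], [3,7,9], [3,9,10], [4,8,11], [4,8,12], [5,8,12], [6,7,10], [6,9,10]

giving chain groups C_0 ≅ Z^12, C_1 ≅ Z^27, C_2 ≅ Z^16.

Boundary ∂_1: C_1 → C_0 is given by ∂[p,q] = [q] − [p].
The 12×27 boundary matrix has rank 10 and Smith normal form diag(1,1,1,1,1,1,1,1,1,1).

Boundary ∂_2: C_2 → C_1 maps a triangle to the signed sum of its edges. For instance
  ∂[1,5,12] = [5,12] − [1,12] + [1,5],
  ∂[2,3,10] = [3,10] − [2,10] + [2,3].
As a 27×16 matrix over Z this has rank 16, with invariant factors (1,1,1,1,1,1,1,1,1,1,1,1,1,1,1,2).

From H_k ≅ ker(∂_k) / im(∂_{k+1}) we obtain:

  H_0: rank C_0 − rank ∂_1 = 12 − 10 = 2, and the invariant factors of ∂_1 are all 1, so H_0 = Z^2.
  H_1: rank ker ∂_1 − rank ∂_2 = (27 − 10) − 16 = 1, and ∂_2 has invariant factor 2 > 1, so H_1 = Z ⊕ Z/2Z.
  H_2: rank ker ∂_2 − rank ∂_3 = (16 − 16) − 0 = 0, and there is no ∂_3, so H_2 = 0.

(K is a triangulation of the disjoint union of the real projective plane RP^2 and the cylinder S^1 x I.)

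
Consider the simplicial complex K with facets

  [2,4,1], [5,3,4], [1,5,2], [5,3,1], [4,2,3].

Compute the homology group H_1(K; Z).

We work with the vertex ordering 1 < 2 < 3 < 4 < 5. The simplices of K, each written with vertices in increasing order, are:

  0-simplices (5): [1], [2], [3], [4], [5]
  1-simplices (10): [1,2], [1,3], [1,4], [1,5], [2,3], [2,4], [2,5], [3,4], [3,5], [4,5]
  2-simplices (5): [1,2,4], [1,2,5], [1,3,5], [2,3,4], [3,4,5]

so the chain groups are C_0 ≅ Z^5, C_1 ≅ Z^10, C_2 ≅ Z^5.

The boundary map ∂_1: C_1 → C_0 maps an edge to its endpoints' difference, ∂[p,q] = q − p. For instance
  ∂[2,5] = [5] − [2].
This gives a 5×10 integer matrix of rank 4; reducing to Smith normal form yields diagonal entries (1,1,1,1).

Boundary ∂_2: C_2 → C_1 acts by ∂[p,q,r] = [q,r] − [p,r] + [p,q]. For instance
  ∂[1,3,5] = [3,5] − [1,5] + [1,3],
  ∂[1,2,4] = [2,4] − [1,4] + [1,2].
The resulting 10×5 matrix has rank 5, and its Smith normal form has invariant factors (1,1,1,1,1).

Reading off H_k = ker ∂_k / im ∂_{k+1}:

  H_1: rank ker ∂_1 − rank ∂_2 = (10 − 4) − 5 = 1, and the invariant factors of ∂_2 are all 1, so H_1 = Z.

H_1 = Z.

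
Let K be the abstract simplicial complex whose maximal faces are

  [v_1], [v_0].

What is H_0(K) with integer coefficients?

K has 2 vertices.
rank ∂_0 = 0, rank ∂_1 = 0 ⇒ b_0 = 2 − 0 − 0 = 2. So H_0 ≅ Z^2.

H_0 = Z^2.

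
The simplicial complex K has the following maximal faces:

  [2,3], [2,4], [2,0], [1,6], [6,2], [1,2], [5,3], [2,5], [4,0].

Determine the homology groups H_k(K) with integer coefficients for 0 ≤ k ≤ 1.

Order the vertices as 0 < 1 < 2 < 3 < 4 < 5 < 6. Listing each simplex with vertices in this order, K has dimension 1 with simplices:

  0-simplices (7): [0], [1], [2], [3], [4], [5], [6]
  1-simplices (9): [0,2], [0,4], [1,2], [1,6], [2,3], [2,4], [2,5], [2,6], [3,5]

giving chain groups C_0 ≅ Z^7, C_1 ≅ Z^9.

The boundary map ∂_1: C_1 → C_0 is given by ∂[p,q] = [q] − [p]. For instance
  ∂[2,6] = [6] − [2].
This gives a 7×9 integer matrix of rank 6; reducing to Smith normal form yields diagonal entries (1,1,1,1,1,1).

Computing H_k = (kernel of ∂_k) / (image of ∂_{k+1}):

  H_0: rank C_0 − rank ∂_1 = 7 − 6 = 1, and the invariant factors of ∂_1 are all 1, so H_0 ≅ Z.
  H_1: rank ker ∂_1 − rank ∂_2 = (9 − 6) − 0 = 3, and there is no ∂_2, so H_1 ≅ Z^3.

As a check, the Euler characteristic is 7 − 9 = -2, which agrees with 1 − 3 = -2.

H_0 = Z,  H_1 = Z^3.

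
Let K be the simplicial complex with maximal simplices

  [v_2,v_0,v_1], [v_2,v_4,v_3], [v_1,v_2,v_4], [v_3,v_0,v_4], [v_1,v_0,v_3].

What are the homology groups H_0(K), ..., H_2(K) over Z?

H_0 ≅ Z,  H_1 ≅ Z,  H_2 = 0.

K has 5 vertices, 10 edges, 5 triangles.
rank ∂_0 = 0, rank ∂_1 = 4 ⇒ b_0 = 5 − 0 − 4 = 1; all invariant factors of ∂_1 are 1 so no torsion. So H_0 = Z.
rank ∂_1 = 4, rank ∂_2 = 5 ⇒ b_1 = 10 − 4 − 5 = 1; all invariant factors of ∂_2 are 1 so no torsion. So H_1 = Z.
rank ∂_2 = 5, rank ∂_3 = 0 ⇒ b_2 = 5 − 5 − 0 = 0. So H_2 = 0.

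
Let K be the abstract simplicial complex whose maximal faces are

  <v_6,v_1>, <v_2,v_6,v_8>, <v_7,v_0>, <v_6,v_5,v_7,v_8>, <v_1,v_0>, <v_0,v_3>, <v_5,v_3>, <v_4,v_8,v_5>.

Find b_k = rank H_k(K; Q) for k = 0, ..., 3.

b_0 = 1, b_1 = 2, b_2 = 0, b_3 = 0.

Fix the vertex order v_0 < v_1 < v_2 < v_3 < v_4 < v_5 < v_6 < v_7 < v_8 and write every simplex with vertices in increasing order. Then dim K = 3 and the simplices of K are:

  0-simplices (9): [v_0], [v_1], [v_2], [v_3], [v_4], [v_5], [v_6], [v_7], [v_8]
  1-simplices (15): (15 of them)
  2-simplices (6): [v_2,v_6,v_8], [v_4,v_5,v_8], [v_5,v_6,v_7], [v_5,v_6,v_8], [v_5,v_7,v_8], [v_6,v_7,v_8]
  3-simplices (1): [v_5,v_6,v_7,v_8]

giving chain groups C_0 ≅ Z^9, C_1 ≅ Z^15, C_2 ≅ Z^6, C_3 ≅ Z^1.

The boundary map ∂_1: C_1 → C_0 is given by ∂[p,q] = [q] − [p]. For instance
  ∂[v_4,v_8] = [v_8] − [v_4].
As a 9×15 matrix over Z this has rank 8, with invariant factors (1,1,1,1,1,1,1,1).

Boundary ∂_2: C_2 → C_1 sends each 2-simplex [p,q,r] to [q,r] − [p,r] + [p,q]. For instance
  ∂[v_4,v_5,v_8] = [v_5,v_8] − [v_4,v_8] + [v_4,v_5],
  ∂[v_5,v_7,v_8] = [v_7,v_8] − [v_5,v_8] + [v_5,v_7].
This gives a 15×6 integer matrix of rank 5; reducing to Smith normal form yields diagonal entries (1,1,1,1,1).

The boundary map ∂_3: C_3 → C_2 sends each 3-simplex σ to the alternating sum Σ_i (−1)^i (σ with its i-th vertex removed). For instance
  ∂[v_5,v_6,v_7,v_8] = [v_6,v_7,v_8] − [v_5,v_7,v_8] + [v_5,v_6,v_8] − [v_5,v_6,v_7].
As a 6×1 matrix over Z this has rank 1, with invariant factors (1).

Now H_k = ker ∂_k / im ∂_{k+1}, so:

  H_0: rank C_0 − rank ∂_1 = 9 − 8 = 1, and the invariant factors of ∂_1 are all 1, so H_0 = Z.
  H_1: rank ker ∂_1 − rank ∂_2 = (15 − 8) − 5 = 2, and the invariant factors of ∂_2 are all 1, so H_1 = Z^2.
  H_2: rank ker ∂_2 − rank ∂_3 = (6 − 5) − 1 = 0, and the invariant factors of ∂_3 are all 1, so H_2 = 0.
  H_3: rank ker ∂_3 − rank ∂_4 = (1 − 1) − 0 = 0, and there is no ∂_4, so H_3 = 0.

As a check, the Euler characteristic is 9 − 15 + 6 − 1 = -1, which agrees with 1 − 2 + 0 − 0 = -1.

Hence the Betti numbers are b_0 = 1, b_1 = 2, b_2 = 0, b_3 = 0.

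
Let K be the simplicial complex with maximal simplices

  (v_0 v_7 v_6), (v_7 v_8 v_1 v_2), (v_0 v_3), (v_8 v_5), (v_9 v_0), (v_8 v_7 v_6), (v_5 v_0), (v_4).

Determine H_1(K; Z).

Order the vertices as v_0 < v_1 < v_2 < v_3 < v_4 < v_5 < v_6 < v_7 < v_8 < v_9. Listing each simplex with vertices in this order, K has dimension 3 with simplices:

  0-simplices (10): [v_0], [v_1], [v_2], [v_3], [v_4], [v_5], [v_6], [v_7], [v_8], [v_9]
  1-simplices (14): [v_0,v_3], [v_0,v_5], [v_0,v_6], [v_0,v_7], [v_0,v_9], [v_1,v_2], [v_1,v_7], [v_1,v_8], [v_2,v_7], [v_2,v_8], [v_5,v_8], [v_6,v_7], [v_6,v_8], [v_7,v_8]
  2-simplices (6): [v_0,v_6,v_7], [v_1,v_2,v_7], [v_1,v_2,v_8], [v_1,v_7,v_8], [v_2,v_7,v_8], [v_6,v_7,v_8]
  3-simplices (1): [v_1,v_2,v_7,v_8]

giving chain groups C_0 ≅ Z^10, C_1 ≅ Z^14, C_2 ≅ Z^6, C_3 ≅ Z^1.

The boundary map ∂_1: C_1 → C_0 sends each edge [p,q] (with p < q) to q − p.
As a 10×14 matrix over Z this has rank 8, with invariant factors (1,1,1,1,1,1,1,1).

Boundary ∂_2: C_2 → C_1 sends each 2-simplex [p,q,r] to [q,r] − [p,r] + [p,q]. For instance
  ∂[v_0,v_6,v_7] = [v_6,v_7] − [v_0,v_7] + [v_0,v_6],
  ∂[v_1,v_2,v_8] = [v_2,v_8] − [v_1,v_8] + [v_1,v_2].
The resulting 14×6 matrix has rank 5, and its Smith normal form has invariant factors (1,1,1,1,1).

∂_3: C_3 → C_2 sends each 3-simplex σ to the alternating sum Σ_i (−1)^i (σ with its i-th vertex removed). For instance
  ∂[v_1,v_2,v_7,v_8] = [v_2,v_7,v_8] − [v_1,v_7,v_8] + [v_1,v_2,v_8] − [v_1,v_2,v_7].
The 6×1 boundary matrix has rank 1 and Smith normal form diag(1).

Reading off H_k = ker ∂_k / im ∂_{k+1}:

  H_1: rank ker ∂_1 − rank ∂_2 = (14 − 8) − 5 = 1, and the invariant factors of ∂_2 are all 1, so H_1 = Z.

H_1 ≅ Z.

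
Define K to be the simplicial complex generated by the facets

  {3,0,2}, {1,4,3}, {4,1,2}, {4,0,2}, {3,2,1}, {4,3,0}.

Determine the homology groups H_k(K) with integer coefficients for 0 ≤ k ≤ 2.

We work with the vertex ordering 0 < 1 < 2 < 3 < 4. The simplices of K, each written with vertices in increasing order, are:

  0-simplices (5): [0], [1], [2], [3], [4]
  1-simplices (9): [0,2], [0,3], [0,4], [1,2], [1,3], [1,4], [2,3], [2,4], [3,4]
  2-simplices (6): [0,2,3], [0,2,4], [0,3,4], [1,2,3], [1,2,4], [1,3,4]

Hence C_0 ≅ Z^5, C_1 ≅ Z^9, C_2 ≅ Z^6.

The boundary map ∂_1: C_1 → C_0 is given by ∂[p,q] = [q] − [p]. For instance
  ∂[0,2] = [2] − [0].
The resulting 5×9 matrix has rank 4, and its Smith normal form has invariant factors (1,1,1,1).

∂_2: C_2 → C_1 sends each 2-simplex [p,q,r] to [q,r] − [p,r] + [p,q]. For instance
  ∂[0,2,3] = [2,3] − [0,3] + [0,2],
  ∂[1,3,4] = [3,4] − [1,4] + [1,3].
As a 9×6 matrix over Z this has rank 5, with invariant factors (1,1,1,1,1).

Computing H_k = (kernel of ∂_k) / (image of ∂_{k+1}):

  H_0: rank C_0 − rank ∂_1 = 5 − 4 = 1, and the invariant factors of ∂_1 are all 1, so H_0 ≅ Z.
  H_1: rank ker ∂_1 − rank ∂_2 = (9 − 4) − 5 = 0, and the invariant factors of ∂_2 are all 1, so H_1 ≅ 0.
  H_2: rank ker ∂_2 − rank ∂_3 = (6 − 5) − 0 = 1, and there is no ∂_3, so H_2 ≅ Z.

(K is a triangulation of the 2-sphere S^2.)

H_0 = Z,  H_1 = 0,  H_2 = Z.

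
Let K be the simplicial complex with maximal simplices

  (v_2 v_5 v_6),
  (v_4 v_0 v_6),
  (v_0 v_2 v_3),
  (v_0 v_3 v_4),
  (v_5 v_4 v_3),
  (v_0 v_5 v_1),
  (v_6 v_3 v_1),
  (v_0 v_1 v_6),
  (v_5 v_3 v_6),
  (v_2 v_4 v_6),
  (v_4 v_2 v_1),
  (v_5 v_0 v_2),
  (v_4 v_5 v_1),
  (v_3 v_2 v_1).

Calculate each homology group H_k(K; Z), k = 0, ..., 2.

We work with the vertex ordering v_0 < v_1 < v_2 < v_3 < v_4 < v_5 < v_6. The simplices of K, each written with vertices in increasing order, are:

  0-simplices (7): [v_0], [v_1], [v_2], [v_3], [v_4], [v_5], [v_6]
  1-simplices (21): (21 of them)
  2-simplices (14): (14 of them)

so the chain groups are C_0 ≅ Z^7, C_1 ≅ Z^21, C_2 ≅ Z^14.

∂_1: C_1 → C_0 maps an edge to its endpoints' difference, ∂[p,q] = q − p.
As a 7×21 matrix over Z this has rank 6, with invariant factors (1,1,1,1,1,1).

The boundary map ∂_2: C_2 → C_1 acts by ∂[p,q,r] = [q,r] − [p,r] + [p,q]. For instance
  ∂[v_3,v_4,v_5] = [v_4,v_5] − [v_3,v_5] + [v_3,v_4],
  ∂[v_3,v_5,v_6] = [v_5,v_6] − [v_3,v_6] + [v_3,v_5].
This gives a 21×14 integer matrix of rank 13; reducing to Smith normal form yields diagonal entries (1,1,1,1,1,1,1,1,1,1,1,1,1).

Now H_k = ker ∂_k / im ∂_{k+1}, so:

  H_0: rank C_0 − rank ∂_1 = 7 − 6 = 1, and the invariant factors of ∂_1 are all 1, so H_0 = Z.
  H_1: rank ker ∂_1 − rank ∂_2 = (21 − 6) − 13 = 2, and the invariant factors of ∂_2 are all 1, so H_1 = Z^2.
  H_2: rank ker ∂_2 − rank ∂_3 = (14 − 13) − 0 = 1, and there is no ∂_3, so H_2 = Z.

As a check, the Euler characteristic is 7 − 21 + 14 = 0, which agrees with 1 − 2 + 1 = 0.

H_0 ≅ Z,  H_1 ≅ Z^2,  H_2 ≅ Z.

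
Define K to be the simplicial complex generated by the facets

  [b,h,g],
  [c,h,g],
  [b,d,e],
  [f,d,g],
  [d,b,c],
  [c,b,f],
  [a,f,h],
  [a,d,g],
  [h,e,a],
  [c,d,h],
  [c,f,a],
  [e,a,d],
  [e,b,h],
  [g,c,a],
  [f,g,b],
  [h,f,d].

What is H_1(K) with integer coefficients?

Take the total order a < b < c < d < e < f < g < h on the vertex set. Then K (dimension 2) consists of the simplices:

  0-simplices (8): a, b, c, d, e, f, g, h
  1-simplices (24): ac, ad, ae, af, ag, ah, bc, bd, be, bf, bg, bh, cd, cf, cg, ch, de, df, dg, dh, eh, fg, fh, gh
  2-simplices (16): acf, acg, ade, adg, aeh, afh, bcd, bcf, bde, beh, bfg, bgh, cdh, cgh, dfg, dfh

so the chain groups are C_0 ≅ Z^8, C_1 ≅ Z^24, C_2 ≅ Z^16.

∂_1: C_1 → C_0 maps an edge to its endpoints' difference, ∂[p,q] = q − p. For instance
  ∂ae = e − a.
This gives a 8×24 integer matrix of rank 7; reducing to Smith normal form yields diagonal entries (1,1,1,1,1,1,1).

∂_2: C_2 → C_1 maps a triangle to the signed sum of its edges. For instance
  ∂cdh = dh − ch + cd,
  ∂afh = fh − ah + af.
The resulting 24×16 matrix has rank 15, and its Smith normal form has invariant factors (1,1,1,1,1,1,1,1,1,1,1,1,1,1,1).

Now H_k = ker ∂_k / im ∂_{k+1}, so:

  H_1: rank ker ∂_1 − rank ∂_2 = (24 − 7) − 15 = 2, and the invariant factors of ∂_2 are all 1, so H_1 = Z^2.

(K is a triangulation of the torus T^2.)

H_1 = Z^2.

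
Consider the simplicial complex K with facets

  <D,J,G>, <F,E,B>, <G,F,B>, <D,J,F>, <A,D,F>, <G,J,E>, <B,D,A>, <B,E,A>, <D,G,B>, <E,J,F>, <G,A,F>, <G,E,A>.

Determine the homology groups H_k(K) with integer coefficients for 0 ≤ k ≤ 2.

H_0 = Z,  H_1 = Z/2Z,  H_2 = 0.

K has 7 vertices, 18 edges, 12 triangles.
rank ∂_0 = 0, rank ∂_1 = 6 ⇒ b_0 = 7 − 0 − 6 = 1; all invariant factors of ∂_1 are 1 so no torsion. So H_0 = Z.
rank ∂_1 = 6, rank ∂_2 = 12 ⇒ b_1 = 18 − 6 − 12 = 0; ∂_2 has invariant factor(s) [2] giving torsion. So H_1 = Z/2Z.
rank ∂_2 = 12, rank ∂_3 = 0 ⇒ b_2 = 12 − 12 − 0 = 0. So H_2 = 0.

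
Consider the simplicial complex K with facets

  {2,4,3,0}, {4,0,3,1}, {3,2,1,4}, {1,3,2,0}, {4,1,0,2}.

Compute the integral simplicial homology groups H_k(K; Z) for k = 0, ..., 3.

H_0 = Z,  H_1 = 0,  H_2 = 0,  H_3 = Z.

Take the total order 0 < 1 < 2 < 3 < 4 on the vertex set. Then K (dimension 3) consists of the simplices:

  0-simplices (5): [0], [1], [2], [3], [4]
  1-simplices (10): [0,1], [0,2], [0,3], [0,4], [1,2], [1,3], [1,4], [2,3], [2,4], [3,4]
  2-simplices (10): [0,1,2], [0,1,3], [0,1,4], [0,2,3], [0,2,4], [0,3,4], [1,2,3], [1,2,4], [1,3,4], [2,3,4]
  3-simplices (5): [0,1,2,3], [0,1,2,4], [0,1,3,4], [0,2,3,4], [1,2,3,4]

Hence C_0 ≅ Z^5, C_1 ≅ Z^10, C_2 ≅ Z^10, C_3 ≅ Z^5.

Boundary ∂_1: C_1 → C_0 is given by ∂[p,q] = [q] − [p]. For instance
  ∂[2,3] = [3] − [2].
The resulting 5×10 matrix has rank 4, and its Smith normal form has invariant factors (1,1,1,1).

The boundary map ∂_2: C_2 → C_1 acts by ∂[p,q,r] = [q,r] − [p,r] + [p,q]. For instance
  ∂[0,1,3] = [1,3] − [0,3] + [0,1],
  ∂[0,2,3] = [2,3] − [0,3] + [0,2].
As a 10×10 matrix over Z this has rank 6, with invariant factors (1,1,1,1,1,1).

∂_3: C_3 → C_2 sends each 3-simplex σ to the alternating sum Σ_i (−1)^i (σ with its i-th vertex removed). For instance
  ∂[1,2,3,4] = [2,3,4] − [1,3,4] + [1,2,4] − [1,2,3],
  ∂[0,1,2,3] = [1,2,3] − [0,2,3] + [0,1,3] − [0,1,2].
The resulting 10×5 matrix has rank 4, and its Smith normal form has invariant factors (1,1,1,1).

Computing H_k = (kernel of ∂_k) / (image of ∂_{k+1}):

  H_0: rank C_0 − rank ∂_1 = 5 − 4 = 1, and the invariant factors of ∂_1 are all 1, so H_0 = Z.
  H_1: rank ker ∂_1 − rank ∂_2 = (10 − 4) − 6 = 0, and the invariant factors of ∂_2 are all 1, so H_1 = 0.
  H_2: rank ker ∂_2 − rank ∂_3 = (10 − 6) − 4 = 0, and the invariant factors of ∂_3 are all 1, so H_2 = 0.
  H_3: rank ker ∂_3 − rank ∂_4 = (5 − 4) − 0 = 1, and there is no ∂_4, so H_3 = Z.

(K is a triangulation of the 3-sphere S^3.)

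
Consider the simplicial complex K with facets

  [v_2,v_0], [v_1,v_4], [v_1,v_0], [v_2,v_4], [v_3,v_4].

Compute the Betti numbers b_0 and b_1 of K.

b_0 = 1, b_1 = 1.

Order the vertices as v_0 < v_1 < v_2 < v_3 < v_4. Listing each simplex with vertices in this order, K has dimension 1 with simplices:

  0-simplices (5): [v_0], [v_1], [v_2], [v_3], [v_4]
  1-simplices (5): [v_0,v_1], [v_0,v_2], [v_1,v_4], [v_2,v_4], [v_3,v_4]

Hence C_0 ≅ Z^5, C_1 ≅ Z^5.

∂_1: C_1 → C_0 is given by ∂[p,q] = [q] − [p].
The resulting 5×5 matrix has rank 4, and its Smith normal form has invariant factors (1,1,1,1).

Computing H_k = (kernel of ∂_k) / (image of ∂_{k+1}):

  H_0: rank C_0 − rank ∂_1 = 5 − 4 = 1, and the invariant factors of ∂_1 are all 1, so H_0 ≅ Z.
  H_1: rank ker ∂_1 − rank ∂_2 = (5 − 4) − 0 = 1, and there is no ∂_2, so H_1 ≅ Z.

Hence the Betti numbers are b_0 = 1, b_1 = 1.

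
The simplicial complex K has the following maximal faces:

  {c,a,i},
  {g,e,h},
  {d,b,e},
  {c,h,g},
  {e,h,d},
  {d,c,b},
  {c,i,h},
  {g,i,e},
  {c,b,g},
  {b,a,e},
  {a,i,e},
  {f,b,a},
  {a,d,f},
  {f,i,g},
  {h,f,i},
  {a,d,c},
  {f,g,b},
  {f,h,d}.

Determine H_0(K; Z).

Take the total order a < b < c < d < e < f < g < h < i on the vertex set. Then K (dimension 2) consists of the simplices:

  0-simplices (9): a, b, c, d, e, f, g, h, i
  1-simplices (27): ab, ac, ad, ae, af, ai, bc, bd, be, bf, bg, cd, cg, ch, ci, de, df, dh, eg, eh, ei, fg, fh, fi, gh, gi, hi
  2-simplices (18): abe, abf, acd, aci, adf, aei, bcd, bcg, bde, bfg, cgh, chi, deh, dfh, egh, egi, fgi, fhi

so the chain groups are C_0 ≅ Z^9, C_1 ≅ Z^27, C_2 ≅ Z^18.

∂_1: C_1 → C_0 sends each edge [p,q] (with p < q) to q − p.
The resulting 9×27 matrix has rank 8, and its Smith normal form has invariant factors (1,1,1,1,1,1,1,1).

Boundary ∂_2: C_2 → C_1 acts by ∂[p,q,r] = [q,r] − [p,r] + [p,q]. For instance
  ∂fgi = gi − fi + fg,
  ∂chi = hi − ci + ch.
As a 27×18 matrix over Z this has rank 18, with invariant factors (1,1,1,1,1,1,1,1,1,1,1,1,1,1,1,1,1,2).

From H_k ≅ ker(∂_k) / im(∂_{k+1}) we obtain:

  H_0: rank C_0 − rank ∂_1 = 9 − 8 = 1, and the invariant factors of ∂_1 are all 1, so H_0 = Z.

H_0 ≅ Z.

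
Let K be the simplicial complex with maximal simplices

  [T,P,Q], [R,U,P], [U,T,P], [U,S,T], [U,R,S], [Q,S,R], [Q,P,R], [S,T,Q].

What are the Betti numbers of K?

b_0 = 1, b_1 = 0, b_2 = 1.

Take the total order P < Q < R < S < T < U on the vertex set. Then K (dimension 2) consists of the simplices:

  0-simplices (6): P, Q, R, S, T, U
  1-simplices (12): PQ, PR, PT, PU, QR, QS, QT, RS, RU, ST, SU, TU
  2-simplices (8): PQR, PQT, PRU, PTU, QRS, QST, RSU, STU

giving chain groups C_0 ≅ Z^6, C_1 ≅ Z^12, C_2 ≅ Z^8.

∂_1: C_1 → C_0 is given by ∂[p,q] = [q] − [p].
The 6×12 boundary matrix has rank 5 and Smith normal form diag(1,1,1,1,1).

The boundary map ∂_2: C_2 → C_1 sends each 2-simplex [p,q,r] to [q,r] − [p,r] + [p,q]. For instance
  ∂RSU = SU − RU + RS,
  ∂PQT = QT − PT + PQ.
As a 12×8 matrix over Z this has rank 7, with invariant factors (1,1,1,1,1,1,1).

Reading off H_k = ker ∂_k / im ∂_{k+1}:

  H_0: rank C_0 − rank ∂_1 = 6 − 5 = 1, and the invariant factors of ∂_1 are all 1, so H_0 ≅ Z.
  H_1: rank ker ∂_1 − rank ∂_2 = (12 − 5) − 7 = 0, and the invariant factors of ∂_2 are all 1, so H_1 ≅ 0.
  H_2: rank ker ∂_2 − rank ∂_3 = (8 − 7) − 0 = 1, and there is no ∂_3, so H_2 ≅ Z.

As a check, the Euler characteristic is 6 − 12 + 8 = 2, which agrees with 1 − 0 + 1 = 2.
(K is a triangulation of the 2-sphere S^2.)

Hence the Betti numbers are b_0 = 1, b_1 = 0, b_2 = 1.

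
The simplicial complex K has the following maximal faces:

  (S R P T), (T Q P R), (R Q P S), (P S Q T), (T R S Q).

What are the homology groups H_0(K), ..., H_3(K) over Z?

Take the total order P < Q < R < S < T on the vertex set. Then K (dimension 3) consists of the simplices:

  0-simplices (5): P, Q, R, S, T
  1-simplices (10): PQ, PR, PS, PT, QR, QS, QT, RS, RT, ST
  2-simplices (10): PQR, PQS, PQT, PRS, PRT, PST, QRS, QRT, QST, RST
  3-simplices (5): PQRS, PQRT, PQST, PRST, QRST

giving chain groups C_0 ≅ Z^5, C_1 ≅ Z^10, C_2 ≅ Z^10, C_3 ≅ Z^5.

Boundary ∂_1: C_1 → C_0 is given by ∂[p,q] = [q] − [p].
As a 5×10 matrix over Z this has rank 4, with invariant factors (1,1,1,1).

The boundary map ∂_2: C_2 → C_1 acts by ∂[p,q,r] = [q,r] − [p,r] + [p,q]. For instance
  ∂PQT = QT − PT + PQ,
  ∂PRT = RT − PT + PR.
The resulting 10×10 matrix has rank 6, and its Smith normal form has invariant factors (1,1,1,1,1,1).

The boundary map ∂_3: C_3 → C_2 sends each 3-simplex σ to the alternating sum Σ_i (−1)^i (σ with its i-th vertex removed). For instance
  ∂QRST = RST − QST + QRT − QRS,
  ∂PQST = QST − PST + PQT − PQS.
This gives a 10×5 integer matrix of rank 4; reducing to Smith normal form yields diagonal entries (1,1,1,1).

Reading off H_k = ker ∂_k / im ∂_{k+1}:

  H_0: rank C_0 − rank ∂_1 = 5 − 4 = 1, and the invariant factors of ∂_1 are all 1, so H_0 = Z.
  H_1: rank ker ∂_1 − rank ∂_2 = (10 − 4) − 6 = 0, and the invariant factors of ∂_2 are all 1, so H_1 = 0.
  H_2: rank ker ∂_2 − rank ∂_3 = (10 − 6) − 4 = 0, and the invariant factors of ∂_3 are all 1, so H_2 = 0.
  H_3: rank ker ∂_3 − rank ∂_4 = (5 − 4) − 0 = 1, and there is no ∂_4, so H_3 = Z.

(K is a triangulation of the 3-sphere S^3.)

H_0 = Z,  H_1 = 0,  H_2 = 0,  H_3 = Z.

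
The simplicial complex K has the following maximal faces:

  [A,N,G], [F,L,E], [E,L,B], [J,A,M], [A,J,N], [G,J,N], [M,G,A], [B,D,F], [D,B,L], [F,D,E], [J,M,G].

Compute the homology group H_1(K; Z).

H_1 ≅ Z.

We work with the vertex ordering A < B < D < E < F < G < J < L < M < N. The simplices of K, each written with vertices in increasing order, are:

  0-simplices (10): A, B, D, E, F, G, J, L, M, N
  1-simplices (19): AG, AJ, AM, AN, BD, BE, BF, BL, DE, DF, DL, EF, EL, FL, GJ, GM, GN, JM, JN
  2-simplices (11): AGM, AGN, AJM, AJN, BDF, BDL, BEL, DEF, EFL, GJM, GJN

so the chain groups are C_0 ≅ Z^10, C_1 ≅ Z^19, C_2 ≅ Z^11.

∂_1: C_1 → C_0 is given by ∂[p,q] = [q] − [p].
This gives a 10×19 integer matrix of rank 8; reducing to Smith normal form yields diagonal entries (1,1,1,1,1,1,1,1).

Boundary ∂_2: C_2 → C_1 maps a triangle to the signed sum of its edges. For instance
  ∂BDL = DL − BL + BD,
  ∂GJM = JM − GM + GJ.
As a 19×11 matrix over Z this has rank 10, with invariant factors (1,1,1,1,1,1,1,1,1,1).

From H_k ≅ ker(∂_k) / im(∂_{k+1}) we obtain:

  H_1: rank ker ∂_1 − rank ∂_2 = (19 − 8) − 10 = 1, and the invariant factors of ∂_2 are all 1, so H_1 = Z.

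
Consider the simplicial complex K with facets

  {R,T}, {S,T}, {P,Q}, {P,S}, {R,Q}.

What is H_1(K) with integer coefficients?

K has 5 vertices, 5 edges.
rank ∂_1 = 4, rank ∂_2 = 0 ⇒ b_1 = 5 − 4 − 0 = 1. So H_1 = Z.

H_1 = Z.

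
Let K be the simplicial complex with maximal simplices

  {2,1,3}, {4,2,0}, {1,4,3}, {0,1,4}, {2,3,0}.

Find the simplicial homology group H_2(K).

H_2 ≅ 0.

Order the vertices as 0 < 1 < 2 < 3 < 4. Listing each simplex with vertices in this order, K has dimension 2 with simplices:

  0-simplices (5): [0], [1], [2], [3], [4]
  1-simplices (10): [0,1], [0,2], [0,3], [0,4], [1,2], [1,3], [1,4], [2,3], [2,4], [3,4]
  2-simplices (5): [0,1,4], [0,2,3], [0,2,4], [1,2,3], [1,3,4]

Hence C_0 ≅ Z^5, C_1 ≅ Z^10, C_2 ≅ Z^5.

The boundary map ∂_1: C_1 → C_0 sends each edge [p,q] (with p < q) to q − p. For instance
  ∂[1,2] = [2] − [1].
The 5×10 boundary matrix has rank 4 and Smith normal form diag(1,1,1,1).

Boundary ∂_2: C_2 → C_1 acts by ∂[p,q,r] = [q,r] − [p,r] + [p,q]. For instance
  ∂[0,1,4] = [1,4] − [0,4] + [0,1],
  ∂[0,2,4] = [2,4] − [0,4] + [0,2].
The 10×5 boundary matrix has rank 5 and Smith normal form diag(1,1,1,1,1).

Reading off H_k = ker ∂_k / im ∂_{k+1}:

  H_2: rank ker ∂_2 − rank ∂_3 = (5 − 5) − 0 = 0, and there is no ∂_3, so H_2 = 0.

(K is a triangulation of the Möbius band.)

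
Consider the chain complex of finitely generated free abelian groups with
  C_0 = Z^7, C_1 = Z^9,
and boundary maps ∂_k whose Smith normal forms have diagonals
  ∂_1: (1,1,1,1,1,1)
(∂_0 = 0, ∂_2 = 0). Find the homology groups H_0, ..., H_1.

H_0: b_0 = 7 − 0 − 6 = 1; torsion from ∂_1 factors > 1: none. So H_0 ≅ Z.
H_1: b_1 = 9 − 6 − 0 = 3; torsion from ∂_2 factors > 1: none. So H_1 ≅ Z^3.

H_0 ≅ Z,  H_1 ≅ Z^3.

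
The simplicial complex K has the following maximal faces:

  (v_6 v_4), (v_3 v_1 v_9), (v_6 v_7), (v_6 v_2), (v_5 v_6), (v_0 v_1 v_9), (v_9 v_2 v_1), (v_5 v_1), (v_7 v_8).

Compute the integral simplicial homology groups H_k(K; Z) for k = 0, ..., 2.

Take the total order v_0 < v_1 < v_2 < v_3 < v_4 < v_5 < v_6 < v_7 < v_8 < v_9 on the vertex set. Then K (dimension 2) consists of the simplices:

  0-simplices (10): [v_0], [v_1], [v_2], [v_3], [v_4], [v_5], [v_6], [v_7], [v_8], [v_9]
  1-simplices (13): [v_0,v_1], [v_0,v_9], [v_1,v_2], [v_1,v_3], [v_1,v_5], [v_1,v_9], [v_2,v_6], [v_2,v_9], [v_3,v_9], [v_4,v_6], [v_5,v_6], [v_6,v_7], [v_7,v_8]
  2-simplices (3): [v_0,v_1,v_9], [v_1,v_2,v_9], [v_1,v_3,v_9]

so the chain groups are C_0 ≅ Z^10, C_1 ≅ Z^13, C_2 ≅ Z^3.

The boundary map ∂_1: C_1 → C_0 is given by ∂[p,q] = [q] − [p]. For instance
  ∂[v_1,v_9] = [v_9] − [v_1].
As a 10×13 matrix over Z this has rank 9, with invariant factors (1,1,1,1,1,1,1,1,1).

The boundary map ∂_2: C_2 → C_1 acts by ∂[p,q,r] = [q,r] − [p,r] + [p,q]. For instance
  ∂[v_0,v_1,v_9] = [v_1,v_9] − [v_0,v_9] + [v_0,v_1],
  ∂[v_1,v_2,v_9] = [v_2,v_9] − [v_1,v_9] + [v_1,v_2].
The resulting 13×3 matrix has rank 3, and its Smith normal form has invariant factors (1,1,1).

Computing H_k = (kernel of ∂_k) / (image of ∂_{k+1}):

  H_0: rank C_0 − rank ∂_1 = 10 − 9 = 1, and the invariant factors of ∂_1 are all 1, so H_0 ≅ Z.
  H_1: rank ker ∂_1 − rank ∂_2 = (13 − 9) − 3 = 1, and the invariant factors of ∂_2 are all 1, so H_1 ≅ Z.
  H_2: rank ker ∂_2 − rank ∂_3 = (3 − 3) − 0 = 0, and there is no ∂_3, so H_2 ≅ 0.

H_0 ≅ Z,  H_1 ≅ Z,  H_2 = 0.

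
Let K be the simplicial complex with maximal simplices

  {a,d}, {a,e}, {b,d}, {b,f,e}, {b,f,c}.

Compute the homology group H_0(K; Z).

Take the total order a < b < c < d < e < f on the vertex set. Then K (dimension 2) consists of the simplices:

  0-simplices (6): a, b, c, d, e, f
  1-simplices (8): ad, ae, bc, bd, be, bf, cf, ef
  2-simplices (2): bcf, bef

Hence C_0 ≅ Z^6, C_1 ≅ Z^8, C_2 ≅ Z^2.

The boundary map ∂_1: C_1 → C_0 is given by ∂[p,q] = [q] − [p]. For instance
  ∂cf = f − c.
The resulting 6×8 matrix has rank 5, and its Smith normal form has invariant factors (1,1,1,1,1).

∂_2: C_2 → C_1 maps a triangle to the signed sum of its edges. For instance
  ∂bef = ef − bf + be,
  ∂bcf = cf − bf + bc.
As a 8×2 matrix over Z this has rank 2, with invariant factors (1,1).

Computing H_k = (kernel of ∂_k) / (image of ∂_{k+1}):

  H_0: rank C_0 − rank ∂_1 = 6 − 5 = 1, and the invariant factors of ∂_1 are all 1, so H_0 = Z.

H_0 ≅ Z.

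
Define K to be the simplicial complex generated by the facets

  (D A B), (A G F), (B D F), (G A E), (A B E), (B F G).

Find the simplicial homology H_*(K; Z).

Order the vertices as A < B < D < E < F < G. Listing each simplex with vertices in this order, K has dimension 2 with simplices:

  0-simplices (6): A, B, D, E, F, G
  1-simplices (12): AB, AD, AE, AF, AG, BD, BE, BF, BG, DF, EG, FG
  2-simplices (6): ABD, ABE, AEG, AFG, BDF, BFG

so the chain groups are C_0 ≅ Z^6, C_1 ≅ Z^12, C_2 ≅ Z^6.

Boundary ∂_1: C_1 → C_0 sends each edge [p,q] (with p < q) to q − p.
This gives a 6×12 integer matrix of rank 5; reducing to Smith normal form yields diagonal entries (1,1,1,1,1).

∂_2: C_2 → C_1 acts by ∂[p,q,r] = [q,r] − [p,r] + [p,q]. For instance
  ∂AFG = FG − AG + AF,
  ∂AEG = EG − AG + AE.
The 12×6 boundary matrix has rank 6 and Smith normal form diag(1,1,1,1,1,1).

From H_k ≅ ker(∂_k) / im(∂_{k+1}) we obtain:

  H_0: rank C_0 − rank ∂_1 = 6 − 5 = 1, and the invariant factors of ∂_1 are all 1, so H_0 ≅ Z.
  H_1: rank ker ∂_1 − rank ∂_2 = (12 − 5) − 6 = 1, and the invariant factors of ∂_2 are all 1, so H_1 ≅ Z.
  H_2: rank ker ∂_2 − rank ∂_3 = (6 − 6) − 0 = 0, and there is no ∂_3, so H_2 ≅ 0.

As a check, the Euler characteristic is 6 − 12 + 6 = 0, which agrees with 1 − 1 + 0 = 0.

H_0 ≅ Z,  H_1 ≅ Z,  H_2 = 0.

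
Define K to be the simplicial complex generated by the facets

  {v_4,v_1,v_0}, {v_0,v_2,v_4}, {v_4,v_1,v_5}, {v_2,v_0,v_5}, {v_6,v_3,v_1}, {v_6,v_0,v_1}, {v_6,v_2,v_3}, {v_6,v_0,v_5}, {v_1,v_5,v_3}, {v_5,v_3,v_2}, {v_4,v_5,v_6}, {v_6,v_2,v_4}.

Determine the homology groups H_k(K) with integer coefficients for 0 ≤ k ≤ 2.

H_0 ≅ Z,  H_1 ≅ Z/2,  H_2 = 0.

Fix the vertex order v_0 < v_1 < v_2 < v_3 < v_4 < v_5 < v_6 and write every simplex with vertices in increasing order. Then dim K = 2 and the simplices of K are:

  0-simplices (7): [v_0], [v_1], [v_2], [v_3], [v_4], [v_5], [v_6]
  1-simplices (18): (18 of them)
  2-simplices (12): (12 of them)

so the chain groups are C_0 ≅ Z^7, C_1 ≅ Z^18, C_2 ≅ Z^12.

Boundary ∂_1: C_1 → C_0 maps an edge to its endpoints' difference, ∂[p,q] = q − p.
The resulting 7×18 matrix has rank 6, and its Smith normal form has invariant factors (1,1,1,1,1,1).

The boundary map ∂_2: C_2 → C_1 maps a triangle to the signed sum of its edges. For instance
  ∂[v_0,v_2,v_5] = [v_2,v_5] − [v_0,v_5] + [v_0,v_2],
  ∂[v_1,v_3,v_5] = [v_3,v_5] − [v_1,v_5] + [v_1,v_3].
The 18×12 boundary matrix has rank 12 and Smith normal form diag(1,1,1,1,1,1,1,1,1,1,1,2).

Now H_k = ker ∂_k / im ∂_{k+1}, so:

  H_0: rank C_0 − rank ∂_1 = 7 − 6 = 1, and the invariant factors of ∂_1 are all 1, so H_0 ≅ Z.
  H_1: rank ker ∂_1 − rank ∂_2 = (18 − 6) − 12 = 0, and ∂_2 has invariant factor 2 > 1, so H_1 ≅ Z/2.
  H_2: rank ker ∂_2 − rank ∂_3 = (12 − 12) − 0 = 0, and there is no ∂_3, so H_2 ≅ 0.

As a check, the Euler characteristic is 7 − 18 + 12 = 1, which agrees with 1 − 0 + 0 = 1.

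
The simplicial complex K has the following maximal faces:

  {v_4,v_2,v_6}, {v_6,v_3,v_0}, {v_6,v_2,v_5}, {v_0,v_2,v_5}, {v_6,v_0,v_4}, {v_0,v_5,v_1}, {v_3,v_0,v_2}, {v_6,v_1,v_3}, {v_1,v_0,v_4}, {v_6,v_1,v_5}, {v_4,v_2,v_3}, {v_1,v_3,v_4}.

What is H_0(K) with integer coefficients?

We work with the vertex ordering v_0 < v_1 < v_2 < v_3 < v_4 < v_5 < v_6. The simplices of K, each written with vertices in increasing order, are:

  0-simplices (7): [v_0], [v_1], [v_2], [v_3], [v_4], [v_5], [v_6]
  1-simplices (18): (18 of them)
  2-simplices (12): (12 of them)

so the chain groups are C_0 ≅ Z^7, C_1 ≅ Z^18, C_2 ≅ Z^12.

The boundary map ∂_1: C_1 → C_0 is given by ∂[p,q] = [q] − [p]. For instance
  ∂[v_2,v_3] = [v_3] − [v_2].
This gives a 7×18 integer matrix of rank 6; reducing to Smith normal form yields diagonal entries (1,1,1,1,1,1).

Boundary ∂_2: C_2 → C_1 sends each 2-simplex [p,q,r] to [q,r] − [p,r] + [p,q]. For instance
  ∂[v_0,v_4,v_6] = [v_4,v_6] − [v_0,v_6] + [v_0,v_4],
  ∂[v_0,v_3,v_6] = [v_3,v_6] − [v_0,v_6] + [v_0,v_3].
This gives a 18×12 integer matrix of rank 12; reducing to Smith normal form yields diagonal entries (1,1,1,1,1,1,1,1,1,1,1,2).

Computing H_k = (kernel of ∂_k) / (image of ∂_{k+1}):

  H_0: rank C_0 − rank ∂_1 = 7 − 6 = 1, and the invariant factors of ∂_1 are all 1, so H_0 = Z.

H_0 = Z.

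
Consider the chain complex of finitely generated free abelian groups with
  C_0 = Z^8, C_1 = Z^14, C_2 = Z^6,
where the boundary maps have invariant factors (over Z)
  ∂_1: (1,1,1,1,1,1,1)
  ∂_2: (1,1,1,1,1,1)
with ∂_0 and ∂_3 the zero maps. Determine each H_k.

H_0 = Z,  H_1 = Z,  H_2 = 0.

H_0: b_0 = 8 − 0 − 7 = 1; torsion from ∂_1 factors > 1: none. So H_0 = Z.
H_1: b_1 = 14 − 7 − 6 = 1; torsion from ∂_2 factors > 1: none. So H_1 = Z.
H_2: b_2 = 6 − 6 − 0 = 0; torsion from ∂_3 factors > 1: none. So H_2 = 0.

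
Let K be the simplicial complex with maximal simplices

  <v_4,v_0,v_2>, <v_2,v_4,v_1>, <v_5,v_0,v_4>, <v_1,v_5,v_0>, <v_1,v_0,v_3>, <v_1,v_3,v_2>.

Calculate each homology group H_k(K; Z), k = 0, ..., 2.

H_0 = Z,  H_1 = Z,  H_2 = 0.

Take the total order v_0 < v_1 < v_2 < v_3 < v_4 < v_5 on the vertex set. Then K (dimension 2) consists of the simplices:

  0-simplices (6): [v_0], [v_1], [v_2], [v_3], [v_4], [v_5]
  1-simplices (12): [v_0,v_1], [v_0,v_2], [v_0,v_3], [v_0,v_4], [v_0,v_5], [v_1,v_2], [v_1,v_3], [v_1,v_4], [v_1,v_5], [v_2,v_3], [v_2,v_4], [v_4,v_5]
  2-simplices (6): [v_0,v_1,v_3], [v_0,v_1,v_5], [v_0,v_2,v_4], [v_0,v_4,v_5], [v_1,v_2,v_3], [v_1,v_2,v_4]

giving chain groups C_0 ≅ Z^6, C_1 ≅ Z^12, C_2 ≅ Z^6.

∂_1: C_1 → C_0 is given by ∂[p,q] = [q] − [p]. For instance
  ∂[v_2,v_4] = [v_4] − [v_2].
This gives a 6×12 integer matrix of rank 5; reducing to Smith normal form yields diagonal entries (1,1,1,1,1).

Boundary ∂_2: C_2 → C_1 maps a triangle to the signed sum of its edges. For instance
  ∂[v_0,v_1,v_3] = [v_1,v_3] − [v_0,v_3] + [v_0,v_1],
  ∂[v_0,v_1,v_5] = [v_1,v_5] − [v_0,v_5] + [v_0,v_1].
As a 12×6 matrix over Z this has rank 6, with invariant factors (1,1,1,1,1,1).

Now H_k = ker ∂_k / im ∂_{k+1}, so:

  H_0: rank C_0 − rank ∂_1 = 6 − 5 = 1, and the invariant factors of ∂_1 are all 1, so H_0 ≅ Z.
  H_1: rank ker ∂_1 − rank ∂_2 = (12 − 5) − 6 = 1, and the invariant factors of ∂_2 are all 1, so H_1 ≅ Z.
  H_2: rank ker ∂_2 − rank ∂_3 = (6 − 6) − 0 = 0, and there is no ∂_3, so H_2 ≅ 0.

As a check, the Euler characteristic is 6 − 12 + 6 = 0, which agrees with 1 − 1 + 0 = 0.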